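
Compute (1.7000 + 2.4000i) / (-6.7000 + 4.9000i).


Conjugate of z2 = -6.7000 - 4.9000i
Numerator: (1.7000 + 2.4000i)(-6.7000 - 4.9000i) = 0.3700 - 24.4100i
Denominator: (-6.7)^2 + 4.9^2 = 68.9
Result = (0.3700 - 24.4100i)/68.9

0.0054 - 0.3543i


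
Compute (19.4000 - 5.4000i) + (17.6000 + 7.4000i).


Real: 19.4 + 17.6 = 37
Imag: -5.4 + 7.4 = 2

37.0000 + 2.0000i


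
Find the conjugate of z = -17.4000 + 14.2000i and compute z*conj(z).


z_bar = -17.4000 - 14.2000i
z*z_bar = (-17.4)^2 + 14.2^2 = 302.76 + 201.64 = 504.4

z_bar = -17.4000 - 14.2000i, z*z_bar = 504.4


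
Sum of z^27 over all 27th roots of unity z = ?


The roots are w_k = w^k with w = e^(2*pi*i/27), and (w^k)^27 = (w^27)^k.
So S = 1 + u + u^2 + ... + u^(26) with u = w^27.
27 = 1*27 + 0, so 27 is a multiple of 27 and u = (w^27)^1 = 1.
Every one of the 27 terms equals 1: S = 27

S = 27


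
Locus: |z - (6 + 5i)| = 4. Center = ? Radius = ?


|z - z0| = r is a circle with center z0 and radius r.
Center = (6, 5), radius = 4

Circle with center (6, 5) and radius 4


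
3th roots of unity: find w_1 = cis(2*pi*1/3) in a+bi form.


Angle = 360*1/3 = 120°
a = cos(120°) = -0.5000
b = sin(120°) = 0.8660

-0.5000 + 0.8660i


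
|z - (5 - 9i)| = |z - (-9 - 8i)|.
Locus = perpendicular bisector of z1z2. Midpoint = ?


Equal distances means the locus is the perpendicular bisector of z1 and z2.
Midpoint = ((5+(-9))/2, (-9+(-8))/2) = (-2.0000, -8.5000)

Perpendicular bisector through (-2.0000, -8.5000)


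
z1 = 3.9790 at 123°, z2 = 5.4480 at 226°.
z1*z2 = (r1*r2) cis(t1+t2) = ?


r = 3.9790 * 5.4480 = 21.6776
theta = 123° + 226° = 349° = 349° (mod 360)

21.6776 cis(349°)


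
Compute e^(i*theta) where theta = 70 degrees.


cos(70°) = 0.3420
sin(70°) = 0.9397

e^(i*70°) = 0.3420 + 0.9397i


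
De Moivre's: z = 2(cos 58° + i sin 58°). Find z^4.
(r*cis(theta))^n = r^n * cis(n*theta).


r^4 = 2^4 = 16
n*theta = 4*58° = 232° = 232° (mod 360)
a = 16*cos(232°) = -9.8506
b = 16*sin(232°) = -12.6082

16 cis(232°) = -9.8506 - 12.6082i


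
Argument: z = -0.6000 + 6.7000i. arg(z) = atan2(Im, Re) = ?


Re = -0.6, Im = 6.7
arg = atan2(6.7, -0.6) = 95.1173 degrees

arg(z) = 95.1173 degrees


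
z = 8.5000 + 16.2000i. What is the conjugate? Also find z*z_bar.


z_bar = 8.5000 - 16.2000i
z*z_bar = 8.5^2 + 16.2^2 = 72.25 + 262.44 = 334.69

z_bar = 8.5000 - 16.2000i, z*z_bar = 334.69


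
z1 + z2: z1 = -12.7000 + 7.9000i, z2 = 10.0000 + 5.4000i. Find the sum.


Real: -12.7 + 10 = -2.7
Imag: 7.9 + 5.4 = 13.3

-2.7000 + 13.3000i


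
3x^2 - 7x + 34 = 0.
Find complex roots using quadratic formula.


disc = (-7)^2 - 4*3*34 = 49 - 408 = -359
sqrt(|disc|) = sqrt(359) = 18.9473
Real part = 7/(2*3) = 1.1667
Imag part = 18.9473/(2*3) = 3.1579

1.1667 ± 3.1579i


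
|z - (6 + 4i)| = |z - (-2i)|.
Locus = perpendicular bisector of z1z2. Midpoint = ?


Equal distances means the locus is the perpendicular bisector of z1 and z2.
Midpoint = ((6+0)/2, (4+(-2))/2) = (3.0000, 1.0000)

Perpendicular bisector through (3.0000, 1.0000)


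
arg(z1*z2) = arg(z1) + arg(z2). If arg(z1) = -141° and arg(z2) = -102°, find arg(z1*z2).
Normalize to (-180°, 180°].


arg(z1*z2) = -141° - 102° = -243°
Normalized to (-180°, 180°]: 117°

117°


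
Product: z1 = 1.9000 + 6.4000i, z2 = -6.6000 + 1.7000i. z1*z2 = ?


Real = 1.9*(-6.6) - 6.4*1.7 = -12.54 - 10.88 = -23.42
Imag = 1.9*1.7 - (6.6)*6.4 = 3.23 - (42.24) = -39.01

-23.4200 - 39.0100i


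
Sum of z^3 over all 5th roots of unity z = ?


The roots are w_k = w^k with w = e^(2*pi*i/5), and (w^k)^3 = (w^3)^k.
So S = 1 + u + u^2 + ... + u^(4) with u = w^3.
3 = 0*5 + 3, so 3 is not a multiple of 5: u = w^3 ≠ 1 (w is a primitive 5th root), while u^5 = (w^5)^3 = 1.
Geometric series: S = (1 - u^5)/(1 - u) = (1 - 1)/(1 - u) = 0

S = 0


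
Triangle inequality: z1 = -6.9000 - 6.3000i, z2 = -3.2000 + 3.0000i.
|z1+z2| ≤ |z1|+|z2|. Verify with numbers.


|z1| = sqrt((-6.9)^2 + (-6.3)^2) = sqrt(87.3) = 9.3434
|z2| = sqrt((-3.2)^2 + 3^2) = sqrt(19.24) = 4.3863
z1+z2 = -10.1000 - 3.3000i
|z1+z2| = sqrt(112.9) = 10.6254
|z1|+|z2| = 9.3434 + 4.3863 = 13.7297

|z1+z2| = 10.6254 ≤ |z1|+|z2| = 13.7297 (verified)


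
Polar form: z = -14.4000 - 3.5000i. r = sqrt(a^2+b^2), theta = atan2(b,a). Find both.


r = sqrt(207.36+12.25) = sqrt(219.61) = 14.8192
theta = atan2(-3.5, -14.4) = -166.3388 degrees

r = 14.8192, theta = -166.3388 degrees


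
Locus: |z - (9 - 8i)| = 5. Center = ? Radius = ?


|z - z0| = r is a circle with center z0 and radius r.
Center = (9, -8), radius = 5

Circle with center (9, -8) and radius 5


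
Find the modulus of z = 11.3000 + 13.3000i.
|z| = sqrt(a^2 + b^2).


|z| = sqrt(11.3^2 + 13.3^2) = sqrt(127.69 + 176.89) = sqrt(304.58) = 17.4522

|z| = 17.4522


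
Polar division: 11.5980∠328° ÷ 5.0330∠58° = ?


r = 11.5980 / 5.0330 = 2.3044
theta = 328° - 58° = 270° = 270° (mod 360)

2.3044 cis(270°)


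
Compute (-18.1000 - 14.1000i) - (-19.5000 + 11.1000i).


Real: -18.1 + 19.5 = 1.4
Imag: -14.1 - 11.1 = -25.2

1.4000 - 25.2000i


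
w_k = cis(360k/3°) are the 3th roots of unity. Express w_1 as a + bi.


Angle = 360*1/3 = 120°
a = cos(120°) = -0.5000
b = sin(120°) = 0.8660

-0.5000 + 0.8660i


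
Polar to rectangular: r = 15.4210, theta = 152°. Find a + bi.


a = 15.4210*cos(152°) = 15.4210*(-0.882948) = -13.6159
b = 15.4210*sin(152°) = 15.4210*0.46947 = 7.2397

-13.6159 + 7.2397i


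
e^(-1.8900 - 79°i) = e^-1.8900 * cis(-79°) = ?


e^-1.8900 = 0.1511
cos(-79°) = 0.1908
sin(-79°) = -0.9816
Real = 0.1511*0.1908 = 0.0288
Imag = 0.1511*(-0.9816) = -0.1483

0.0288 - 0.1483i


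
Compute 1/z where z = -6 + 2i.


|z|^2 = 36+4 = 40
1/z = (-6 - 2i)/40

1/z = -0.1500 - 0.0500i


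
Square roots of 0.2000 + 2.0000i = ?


|z| = sqrt(0.04+4) = 2.0100
sqrt((|z|+a)/2) = sqrt((2.0100+0.2)/2) = sqrt(1.1050) = 1.0512
sqrt((|z|-a)/2) = sqrt((2.0100-0.2)/2) = sqrt(0.9050) = 0.9513

±(1.0512 + 0.9513i) i.e. 1.0512 + 0.9513i and -1.0512 - 0.9513i


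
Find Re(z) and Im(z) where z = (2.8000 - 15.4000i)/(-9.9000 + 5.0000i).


Multiply by conjugate: (2.8000 - 15.4000i)(-9.9000 - 5.0000i) / ((-9.9)^2 + 5^2)
Numerator real = 2.8*(-9.9) - (15.4)*5 = -104.72
Numerator imag = -15.4*(-9.9) - 2.8*5 = 138.46
Denominator = 123.01
Re(z) = -104.72/123.01 = -0.8513
Im(z) = 138.46/123.01 = 1.1256

Re(z) = -0.8513, Im(z) = 1.1256


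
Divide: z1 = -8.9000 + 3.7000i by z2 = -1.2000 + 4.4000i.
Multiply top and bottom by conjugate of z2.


Conjugate of z2 = -1.2000 - 4.4000i
Numerator: (-8.9000 + 3.7000i)(-1.2000 - 4.4000i) = 26.9600 + 34.7200i
Denominator: (-1.2)^2 + 4.4^2 = 20.8
Result = (26.9600 + 34.7200i)/20.8

1.2962 + 1.6692i


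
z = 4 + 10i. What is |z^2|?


|z| = sqrt(16+100) = sqrt(116) = 10.7703
|z^2| = |z|^2 = (sqrt(116))^2 = 116

|z^2| = 116


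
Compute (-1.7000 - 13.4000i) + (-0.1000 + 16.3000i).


Real: -1.7 - 0.1 = -1.8
Imag: -13.4 + 16.3 = 2.9

-1.8000 + 2.9000i


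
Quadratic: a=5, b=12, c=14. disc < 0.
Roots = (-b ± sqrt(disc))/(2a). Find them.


disc = 12^2 - 4*5*14 = 144 - 280 = -136
sqrt(|disc|) = sqrt(136) = 11.6619
Real part = -12/(2*5) = -1.2000
Imag part = 11.6619/(2*5) = 1.1662

-1.2000 ± 1.1662i


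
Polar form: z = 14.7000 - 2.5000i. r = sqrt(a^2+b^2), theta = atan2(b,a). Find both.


r = sqrt(216.09+6.25) = sqrt(222.34) = 14.9111
theta = atan2(-2.5, 14.7) = -9.6518 degrees

r = 14.9111, theta = -9.6518 degrees


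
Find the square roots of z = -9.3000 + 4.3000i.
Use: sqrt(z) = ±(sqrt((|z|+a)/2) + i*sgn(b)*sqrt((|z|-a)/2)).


|z| = sqrt(86.49+18.49) = 10.2460
sqrt((|z|+a)/2) = sqrt((10.2460+(-9.3))/2) = sqrt(0.4730) = 0.6877
sqrt((|z|-a)/2) = sqrt((10.2460-(-9.3))/2) = sqrt(9.7730) = 3.1262

±(0.6877 + 3.1262i) i.e. 0.6877 + 3.1262i and -0.6877 - 3.1262i


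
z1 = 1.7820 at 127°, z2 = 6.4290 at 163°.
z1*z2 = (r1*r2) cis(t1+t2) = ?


r = 1.7820 * 6.4290 = 11.4565
theta = 127° + 163° = 290° = 290° (mod 360)

11.4565 cis(290°)


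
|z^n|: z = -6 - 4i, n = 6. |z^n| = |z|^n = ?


|z| = sqrt(36+16) = sqrt(52) = 7.2111
|z^6| = |z|^6 = (sqrt(52))^6 = 52^3 = 140608

|z^6| = 140608


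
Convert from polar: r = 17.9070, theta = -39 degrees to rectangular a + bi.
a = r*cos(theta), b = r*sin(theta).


a = 17.9070*cos(-39°) = 17.9070*0.77715 = 13.9164
b = 17.9070*sin(-39°) = 17.9070*(-0.62932) = -11.2692

13.9164 - 11.2692i


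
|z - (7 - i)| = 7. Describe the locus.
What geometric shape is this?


|z - z0| = r is a circle with center z0 and radius r.
Center = (7, -1), radius = 7

Circle with center (7, -1) and radius 7


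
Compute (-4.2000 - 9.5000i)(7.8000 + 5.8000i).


Real = -4.2*7.8 - (-9.5)*5.8 = -32.76 - (-55.1) = 22.34
Imag = -4.2*5.8 + 7.8*(-9.5) = -24.36 - (74.1) = -98.46

22.3400 - 98.4600i


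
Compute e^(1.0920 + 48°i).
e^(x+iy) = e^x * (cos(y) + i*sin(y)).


e^1.0920 = 2.98023
cos(48°) = 0.66913
sin(48°) = 0.74314
Real = 2.98023*0.66913 = 1.9942
Imag = 2.98023*0.74314 = 2.2147

1.9942 + 2.2147i


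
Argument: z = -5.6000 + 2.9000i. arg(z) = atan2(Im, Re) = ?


Re = -5.6, Im = 2.9
arg = atan2(2.9, -5.6) = 152.6223 degrees

arg(z) = 152.6223 degrees


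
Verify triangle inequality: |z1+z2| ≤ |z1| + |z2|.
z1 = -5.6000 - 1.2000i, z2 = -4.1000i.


|z1| = sqrt((-5.6)^2 + (-1.2)^2) = sqrt(32.8) = 5.7271
|z2| = sqrt(0^2 + (-4.1)^2) = sqrt(16.81) = 4.1000
z1+z2 = -5.6000 - 5.3000i
|z1+z2| = sqrt(59.45) = 7.7104
|z1|+|z2| = 5.7271 + 4.1000 = 9.8271

|z1+z2| = 7.7104 ≤ |z1|+|z2| = 9.8271 (verified)


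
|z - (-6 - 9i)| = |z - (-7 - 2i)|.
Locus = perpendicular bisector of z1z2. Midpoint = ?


Equal distances means the locus is the perpendicular bisector of z1 and z2.
Midpoint = ((-6+(-7))/2, (-9+(-2))/2) = (-6.5000, -5.5000)

Perpendicular bisector through (-6.5000, -5.5000)


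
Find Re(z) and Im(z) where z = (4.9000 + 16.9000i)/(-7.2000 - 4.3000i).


Multiply by conjugate: (4.9000 + 16.9000i)(-7.2000 + 4.3000i) / ((-7.2)^2 + (-4.3)^2)
Numerator real = 4.9*(-7.2) + 16.9*(-4.3) = -107.95
Numerator imag = 16.9*(-7.2) - 4.9*(-4.3) = -100.61
Denominator = 70.33
Re(z) = -107.95/70.33 = -1.5349
Im(z) = -100.61/70.33 = -1.4305

Re(z) = -1.5349, Im(z) = -1.4305


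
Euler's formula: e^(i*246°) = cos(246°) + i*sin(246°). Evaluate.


cos(246°) = -0.4067
sin(246°) = -0.9135

e^(i*246°) = -0.4067 - 0.9135i


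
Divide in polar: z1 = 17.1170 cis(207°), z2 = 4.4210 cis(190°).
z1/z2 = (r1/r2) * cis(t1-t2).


r = 17.1170 / 4.4210 = 3.8717
theta = 207° - 190° = 17° = 17° (mod 360)

3.8717 cis(17°)


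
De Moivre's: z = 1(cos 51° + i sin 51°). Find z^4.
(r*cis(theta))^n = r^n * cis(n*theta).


r^4 = 1^4 = 1
n*theta = 4*51° = 204° = 204° (mod 360)
a = 1*cos(204°) = -0.9135
b = 1*sin(204°) = -0.4067

1 cis(204°) = -0.9135 - 0.4067i


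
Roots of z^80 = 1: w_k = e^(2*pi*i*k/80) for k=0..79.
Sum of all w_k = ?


The sum of all 80th roots of unity is 0.
Geometric series: (1 - w^80)/(1 - w) = (1-1)/(1-w) = 0 since w^80 = 1, w ≠ 1.
Alternatively: coefficient of z^79 in z^80 - 1 is 0.

0


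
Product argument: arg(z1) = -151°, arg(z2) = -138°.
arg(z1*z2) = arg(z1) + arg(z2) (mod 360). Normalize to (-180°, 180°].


arg(z1*z2) = -151° - 138° = -289°
Normalized to (-180°, 180°]: 71°

71°


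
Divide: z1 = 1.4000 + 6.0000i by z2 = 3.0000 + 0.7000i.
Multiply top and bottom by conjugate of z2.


Conjugate of z2 = 3.0000 - 0.7000i
Numerator: (1.4000 + 6.0000i)(3.0000 - 0.7000i) = 8.4000 + 17.0200i
Denominator: 3^2 + 0.7^2 = 9.49
Result = (8.4000 + 17.0200i)/9.49

0.8851 + 1.7935i


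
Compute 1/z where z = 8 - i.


|z|^2 = 64+1 = 65
1/z = (8 + 1i)/65

1/z = 0.1231 + 0.0154i


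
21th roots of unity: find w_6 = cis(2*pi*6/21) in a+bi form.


Angle = 360*6/21 = 102.8571°
a = cos(102.8571°) = -0.2225
b = sin(102.8571°) = 0.9749

-0.2225 + 0.9749i


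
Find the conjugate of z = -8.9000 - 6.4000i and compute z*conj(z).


z_bar = -8.9000 + 6.4000i
z*z_bar = (-8.9)^2 + (-6.4)^2 = 79.21 + 40.96 = 120.17

z_bar = -8.9000 + 6.4000i, z*z_bar = 120.17


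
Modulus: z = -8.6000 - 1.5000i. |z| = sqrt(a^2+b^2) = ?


|z| = sqrt((-8.6)^2 + (-1.5)^2) = sqrt(73.96 + 2.25) = sqrt(76.21) = 8.7298

|z| = 8.7298


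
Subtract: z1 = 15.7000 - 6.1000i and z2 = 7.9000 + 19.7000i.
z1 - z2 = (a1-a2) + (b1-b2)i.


Real: 15.7 - 7.9 = 7.8
Imag: -6.1 - 19.7 = -25.8

7.8000 - 25.8000i


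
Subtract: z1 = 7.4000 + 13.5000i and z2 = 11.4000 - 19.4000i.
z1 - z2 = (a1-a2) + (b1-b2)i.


Real: 7.4 - 11.4 = -4
Imag: 13.5 + 19.4 = 32.9

-4.0000 + 32.9000i


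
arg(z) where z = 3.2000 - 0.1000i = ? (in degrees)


Re = 3.2, Im = -0.1
arg = atan2(-0.1, 3.2) = -1.7899 degrees

arg(z) = -1.7899 degrees


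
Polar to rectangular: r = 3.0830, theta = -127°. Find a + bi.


a = 3.0830*cos(-127°) = 3.0830*(-0.60182) = -1.8554
b = 3.0830*sin(-127°) = 3.0830*(-0.79864) = -2.4622

-1.8554 - 2.4622i


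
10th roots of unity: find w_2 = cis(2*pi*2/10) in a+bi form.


Angle = 360*2/10 = 72°
a = cos(72°) = 0.3090
b = sin(72°) = 0.9511

0.3090 + 0.9511i


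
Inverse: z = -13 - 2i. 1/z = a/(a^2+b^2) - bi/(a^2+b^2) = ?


|z|^2 = 169+4 = 173
1/z = (-13 + 2i)/173

1/z = -0.0751 + 0.0116i


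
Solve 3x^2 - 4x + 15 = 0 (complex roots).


disc = (-4)^2 - 4*3*15 = 16 - 180 = -164
sqrt(|disc|) = sqrt(164) = 12.8062
Real part = 4/(2*3) = 0.6667
Imag part = 12.8062/(2*3) = 2.1344

0.6667 ± 2.1344i


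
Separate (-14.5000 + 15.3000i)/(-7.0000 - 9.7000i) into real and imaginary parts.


Multiply by conjugate: (-14.5000 + 15.3000i)(-7.0000 + 9.7000i) / ((-7)^2 + (-9.7)^2)
Numerator real = -14.5*(-7) + 15.3*(-9.7) = -46.91
Numerator imag = 15.3*(-7) - (-14.5)*(-9.7) = -247.75
Denominator = 143.09
Re(z) = -46.91/143.09 = -0.3278
Im(z) = -247.75/143.09 = -1.7314

Re(z) = -0.3278, Im(z) = -1.7314


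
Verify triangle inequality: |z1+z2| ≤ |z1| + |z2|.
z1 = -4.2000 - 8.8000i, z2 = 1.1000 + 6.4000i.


|z1| = sqrt((-4.2)^2 + (-8.8)^2) = sqrt(95.08) = 9.7509
|z2| = sqrt(1.1^2 + 6.4^2) = sqrt(42.17) = 6.4938
z1+z2 = -3.1000 - 2.4000i
|z1+z2| = sqrt(15.37) = 3.9205
|z1|+|z2| = 9.7509 + 6.4938 = 16.2447

|z1+z2| = 3.9205 ≤ |z1|+|z2| = 16.2447 (verified)


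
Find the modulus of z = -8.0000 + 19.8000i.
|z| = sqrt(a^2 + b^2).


|z| = sqrt((-8)^2 + 19.8^2) = sqrt(64 + 392.04) = sqrt(456.04) = 21.3551

|z| = 21.3551


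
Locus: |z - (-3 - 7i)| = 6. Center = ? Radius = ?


|z - z0| = r is a circle with center z0 and radius r.
Center = (-3, -7), radius = 6

Circle with center (-3, -7) and radius 6


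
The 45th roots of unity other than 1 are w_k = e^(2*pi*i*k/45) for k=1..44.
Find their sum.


With w = e^(2*pi*i/45), all 45 of the 45th roots of unity w^0 = 1, w, ..., w^(44) sum to 0: 1 + w + ... + w^(44) = (1 - w^45)/(1 - w) = 0 since w^45 = 1, w ≠ 1.
Removing the root 1: w + w^2 + ... + w^(44) = 0 - 1 = -1

Sum = -1


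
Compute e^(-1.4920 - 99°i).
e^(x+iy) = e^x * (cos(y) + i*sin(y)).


e^-1.4920 = 0.22492
cos(-99°) = -0.1564
sin(-99°) = -0.9877
Real = 0.22492*(-0.1564) = -0.0352
Imag = 0.22492*(-0.9877) = -0.2222

-0.0352 - 0.2222i


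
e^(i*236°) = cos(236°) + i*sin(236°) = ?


cos(236°) = -0.5592
sin(236°) = -0.8290

e^(i*236°) = -0.5592 - 0.8290i


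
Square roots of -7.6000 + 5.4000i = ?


|z| = sqrt(57.76+29.16) = 9.3231
sqrt((|z|+a)/2) = sqrt((9.3231+(-7.6))/2) = sqrt(0.8615) = 0.9282
sqrt((|z|-a)/2) = sqrt((9.3231-(-7.6))/2) = sqrt(8.4615) = 2.9089

±(0.9282 + 2.9089i) i.e. 0.9282 + 2.9089i and -0.9282 - 2.9089i


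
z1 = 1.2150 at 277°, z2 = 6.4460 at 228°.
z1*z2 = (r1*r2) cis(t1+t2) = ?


r = 1.2150 * 6.4460 = 7.8319
theta = 277° + 228° = 505° = 145° (mod 360)

7.8319 cis(145°)


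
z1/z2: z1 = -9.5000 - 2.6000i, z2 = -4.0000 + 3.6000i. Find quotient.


Conjugate of z2 = -4.0000 - 3.6000i
Numerator: (-9.5000 - 2.6000i)(-4.0000 - 3.6000i) = 28.6400 + 44.6000i
Denominator: (-4)^2 + 3.6^2 = 28.96
Result = (28.6400 + 44.6000i)/28.96

0.9890 + 1.5401i


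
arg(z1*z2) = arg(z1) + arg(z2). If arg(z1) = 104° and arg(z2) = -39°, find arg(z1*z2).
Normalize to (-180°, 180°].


arg(z1*z2) = 104° - 39° = 65°
Normalized to (-180°, 180°]: 65°

65°


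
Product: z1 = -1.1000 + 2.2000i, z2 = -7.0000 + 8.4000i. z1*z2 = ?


Real = -1.1*(-7) - 2.2*8.4 = 7.7 - 18.48 = -10.78
Imag = -1.1*8.4 - (7)*2.2 = -9.24 - (15.4) = -24.64

-10.7800 - 24.6400i


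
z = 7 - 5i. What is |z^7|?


|z| = sqrt(49+25) = sqrt(74) = 8.6023
|z^7| = |z|^7 = (sqrt(74))^7 = 74^3 * sqrt(74) = 405224*sqrt(74)

|z^7| = 405224*sqrt(74) ≈ 3485868.6540


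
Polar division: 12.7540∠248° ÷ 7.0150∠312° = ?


r = 12.7540 / 7.0150 = 1.8181
theta = 248° - 312° = -64° = 296° (mod 360)

1.8181 cis(296°)


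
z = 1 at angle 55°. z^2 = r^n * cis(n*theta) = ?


r^2 = 1^2 = 1
n*theta = 2*55° = 110° = 110° (mod 360)
a = 1*cos(110°) = -0.3420
b = 1*sin(110°) = 0.9397

1 cis(110°) = -0.3420 + 0.9397i


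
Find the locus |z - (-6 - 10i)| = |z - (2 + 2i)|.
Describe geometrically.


Equal distances means the locus is the perpendicular bisector of z1 and z2.
Midpoint = ((-6+2)/2, (-10+2)/2) = (-2.0000, -4.0000)

Perpendicular bisector through (-2.0000, -4.0000)


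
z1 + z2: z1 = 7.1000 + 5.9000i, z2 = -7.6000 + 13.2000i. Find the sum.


Real: 7.1 - 7.6 = -0.5
Imag: 5.9 + 13.2 = 19.1

-0.5000 + 19.1000i


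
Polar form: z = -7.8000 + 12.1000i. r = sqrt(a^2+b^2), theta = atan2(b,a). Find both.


r = sqrt(60.84+146.41) = sqrt(207.25) = 14.3962
theta = atan2(12.1, -7.8) = 122.8070 degrees

r = 14.3962, theta = 122.8070 degrees


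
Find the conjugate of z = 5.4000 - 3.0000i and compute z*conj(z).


z_bar = 5.4000 + 3.0000i
z*z_bar = 5.4^2 + (-3)^2 = 29.16 + 9 = 38.16

z_bar = 5.4000 + 3.0000i, z*z_bar = 38.16


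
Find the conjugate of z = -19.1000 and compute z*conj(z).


z_bar = -19.1000
z*z_bar = (-19.1)^2 + 0^2 = 364.81 + 0 = 364.81

z_bar = -19.1000, z*z_bar = 364.81


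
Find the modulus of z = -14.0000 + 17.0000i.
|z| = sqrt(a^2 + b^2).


|z| = sqrt((-14)^2 + 17^2) = sqrt(196 + 289) = sqrt(485) = 22.0227

|z| = 22.0227


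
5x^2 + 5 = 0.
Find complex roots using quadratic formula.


disc = 0^2 - 4*5*5 = 0 - 100 = -100
sqrt(|disc|) = sqrt(100) = 10.0000
Real part = 0/(2*5) = 0
Imag part = 10.0000/(2*5) = 1.0000

0 ± 1.0000i


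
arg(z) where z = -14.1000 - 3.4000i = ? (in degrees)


Re = -14.1, Im = -3.4
arg = atan2(-3.4, -14.1) = -166.4428 degrees

arg(z) = -166.4428 degrees


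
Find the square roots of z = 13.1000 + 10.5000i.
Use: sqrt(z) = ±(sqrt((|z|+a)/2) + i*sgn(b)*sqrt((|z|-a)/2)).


|z| = sqrt(171.61+110.25) = 16.7887
sqrt((|z|+a)/2) = sqrt((16.7887+13.1)/2) = sqrt(14.9443) = 3.8658
sqrt((|z|-a)/2) = sqrt((16.7887-13.1)/2) = sqrt(1.8443) = 1.3581

±(3.8658 + 1.3581i) i.e. 3.8658 + 1.3581i and -3.8658 - 1.3581i


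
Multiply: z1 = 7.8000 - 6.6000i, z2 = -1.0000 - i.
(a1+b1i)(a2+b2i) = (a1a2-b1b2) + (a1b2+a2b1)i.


Real = 7.8*(-1) - (-6.6)*(-1) = -7.8 - 6.6 = -14.4
Imag = 7.8*(-1) - (1)*(-6.6) = -7.8 + 6.6 = -1.2

-14.4000 - 1.2000i


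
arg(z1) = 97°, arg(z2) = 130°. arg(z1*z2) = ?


arg(z1*z2) = 97° + 130° = 227°
Normalized to (-180°, 180°]: -133°

-133°


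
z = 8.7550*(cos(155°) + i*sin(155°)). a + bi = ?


a = 8.7550*cos(155°) = 8.7550*(-0.9063) = -7.9347
b = 8.7550*sin(155°) = 8.7550*0.42262 = 3.7000

-7.9347 + 3.7000i


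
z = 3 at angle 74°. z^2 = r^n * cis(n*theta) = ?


r^2 = 3^2 = 9
n*theta = 2*74° = 148° = 148° (mod 360)
a = 9*cos(148°) = -7.6324
b = 9*sin(148°) = 4.7693

9 cis(148°) = -7.6324 + 4.7693i


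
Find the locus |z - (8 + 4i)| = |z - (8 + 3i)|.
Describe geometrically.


Equal distances means the locus is the perpendicular bisector of z1 and z2.
Midpoint = ((8+8)/2, (4+3)/2) = (8.0000, 3.5000)

Perpendicular bisector through (8.0000, 3.5000)


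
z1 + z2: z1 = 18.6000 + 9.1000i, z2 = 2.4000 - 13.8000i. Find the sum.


Real: 18.6 + 2.4 = 21
Imag: 9.1 - 13.8 = -4.7

21.0000 - 4.7000i


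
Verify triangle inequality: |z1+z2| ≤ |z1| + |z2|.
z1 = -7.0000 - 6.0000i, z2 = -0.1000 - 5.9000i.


|z1| = sqrt((-7)^2 + (-6)^2) = sqrt(85) = 9.2195
|z2| = sqrt((-0.1)^2 + (-5.9)^2) = sqrt(34.82) = 5.9008
z1+z2 = -7.1000 - 11.9000i
|z1+z2| = sqrt(192.02) = 13.8571
|z1|+|z2| = 9.2195 + 5.9008 = 15.1203

|z1+z2| = 13.8571 ≤ |z1|+|z2| = 15.1203 (verified)


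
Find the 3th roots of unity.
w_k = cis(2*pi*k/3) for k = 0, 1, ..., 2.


The 3th roots of unity are cis(360k/3°) for k=0..2
Angle step = 360/3 = 120°
Primitive root: cis(120°)
Primitive root = -0.5000 + 0.8660i

3 roots at angles: 0°, 120°, 240°


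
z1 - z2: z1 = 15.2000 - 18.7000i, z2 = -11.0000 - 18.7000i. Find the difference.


Real: 15.2 + 11 = 26.2
Imag: -18.7 + 18.7 = 0

26.2000


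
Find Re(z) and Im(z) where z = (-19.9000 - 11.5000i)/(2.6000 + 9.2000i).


Multiply by conjugate: (-19.9000 - 11.5000i)(2.6000 - 9.2000i) / (2.6^2 + 9.2^2)
Numerator real = -19.9*2.6 - (11.5)*9.2 = -157.54
Numerator imag = -11.5*2.6 - (-19.9)*9.2 = 153.18
Denominator = 91.4
Re(z) = -157.54/91.4 = -1.7236
Im(z) = 153.18/91.4 = 1.6759

Re(z) = -1.7236, Im(z) = 1.6759


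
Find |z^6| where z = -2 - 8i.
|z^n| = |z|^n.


|z| = sqrt(4+64) = sqrt(68) = 8.2462
|z^6| = |z|^6 = (sqrt(68))^6 = 68^3 = 314432

|z^6| = 314432


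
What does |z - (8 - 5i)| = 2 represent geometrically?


|z - z0| = r is a circle with center z0 and radius r.
Center = (8, -5), radius = 2

Circle with center (8, -5) and radius 2


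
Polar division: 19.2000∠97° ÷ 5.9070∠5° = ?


r = 19.2000 / 5.9070 = 3.2504
theta = 97° - 5° = 92° = 92° (mod 360)

3.2504 cis(92°)


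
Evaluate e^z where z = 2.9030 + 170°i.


e^2.9030 = 18.2287
cos(170°) = -0.98481
sin(170°) = 0.17365
Real = 18.2287*(-0.98481) = -17.9518
Imag = 18.2287*0.17365 = 3.1654

-17.9518 + 3.1654i


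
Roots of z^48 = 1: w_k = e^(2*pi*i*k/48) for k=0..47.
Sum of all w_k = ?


The sum of all 48th roots of unity is 0.
Geometric series: (1 - w^48)/(1 - w) = (1-1)/(1-w) = 0 since w^48 = 1, w ≠ 1.
Alternatively: coefficient of z^47 in z^48 - 1 is 0.

0


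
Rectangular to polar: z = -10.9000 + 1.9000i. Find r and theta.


r = sqrt(118.81+3.61) = sqrt(122.42) = 11.0644
theta = atan2(1.9, -10.9) = 170.1120 degrees

r = 11.0644, theta = 170.1120 degrees


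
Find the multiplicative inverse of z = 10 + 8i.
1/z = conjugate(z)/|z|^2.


|z|^2 = 100+64 = 164
1/z = (10 - 8i)/164

1/z = 0.0610 - 0.0488i


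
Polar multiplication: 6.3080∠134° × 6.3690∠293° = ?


r = 6.3080 * 6.3690 = 40.1757
theta = 134° + 293° = 427° = 67° (mod 360)

40.1757 cis(67°)


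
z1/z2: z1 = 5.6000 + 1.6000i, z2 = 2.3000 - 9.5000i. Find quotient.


Conjugate of z2 = 2.3000 + 9.5000i
Numerator: (5.6000 + 1.6000i)(2.3000 + 9.5000i) = -2.3200 + 56.8800i
Denominator: 2.3^2 + (-9.5)^2 = 95.54
Result = (-2.3200 + 56.8800i)/95.54

-0.0243 + 0.5954i


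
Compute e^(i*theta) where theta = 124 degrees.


cos(124°) = -0.5592
sin(124°) = 0.8290

e^(i*124°) = -0.5592 + 0.8290i


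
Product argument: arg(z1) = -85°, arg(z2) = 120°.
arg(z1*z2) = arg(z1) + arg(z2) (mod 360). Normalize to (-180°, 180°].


arg(z1*z2) = -85° + 120° = 35°
Normalized to (-180°, 180°]: 35°

35°


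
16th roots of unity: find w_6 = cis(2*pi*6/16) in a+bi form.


Angle = 360*6/16 = 135°
a = cos(135°) = -0.7071
b = sin(135°) = 0.7071

-0.7071 + 0.7071i


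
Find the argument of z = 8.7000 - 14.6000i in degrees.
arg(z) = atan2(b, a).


Re = 8.7, Im = -14.6
arg = atan2(-14.6, 8.7) = -59.2097 degrees

arg(z) = -59.2097 degrees


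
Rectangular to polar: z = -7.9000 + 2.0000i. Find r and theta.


r = sqrt(62.41+4) = sqrt(66.41) = 8.1492
theta = atan2(2, -7.9) = 165.7932 degrees

r = 8.1492, theta = 165.7932 degrees


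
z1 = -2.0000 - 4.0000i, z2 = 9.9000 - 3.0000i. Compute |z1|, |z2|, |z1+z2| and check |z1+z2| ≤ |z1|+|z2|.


|z1| = sqrt((-2)^2 + (-4)^2) = sqrt(20) = 4.4721
|z2| = sqrt(9.9^2 + (-3)^2) = sqrt(107.01) = 10.3446
z1+z2 = 7.9000 - 7.0000i
|z1+z2| = sqrt(111.41) = 10.5551
|z1|+|z2| = 4.4721 + 10.3446 = 14.8167

|z1+z2| = 10.5551 ≤ |z1|+|z2| = 14.8167 (verified)


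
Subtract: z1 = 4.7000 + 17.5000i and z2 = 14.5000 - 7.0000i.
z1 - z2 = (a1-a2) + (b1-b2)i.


Real: 4.7 - 14.5 = -9.8
Imag: 17.5 + 7 = 24.5

-9.8000 + 24.5000i


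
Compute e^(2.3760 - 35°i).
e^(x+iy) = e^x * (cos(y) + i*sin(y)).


e^2.3760 = 10.7618
cos(-35°) = 0.81915
sin(-35°) = -0.573576
Real = 10.7618*0.81915 = 8.8155
Imag = 10.7618*(-0.573576) = -6.1727

8.8155 - 6.1727i


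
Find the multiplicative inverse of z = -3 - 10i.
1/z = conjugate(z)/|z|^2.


|z|^2 = 9+100 = 109
1/z = (-3 + 10i)/109

1/z = -0.0275 + 0.0917i


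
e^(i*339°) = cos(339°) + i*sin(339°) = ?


cos(339°) = 0.9336
sin(339°) = -0.3584

e^(i*339°) = 0.9336 - 0.3584i


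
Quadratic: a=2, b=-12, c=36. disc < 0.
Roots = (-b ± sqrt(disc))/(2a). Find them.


disc = (-12)^2 - 4*2*36 = 144 - 288 = -144
sqrt(|disc|) = sqrt(144) = 12.0000
Real part = 12/(2*2) = 3.0000
Imag part = 12.0000/(2*2) = 3.0000

3.0000 ± 3.0000i


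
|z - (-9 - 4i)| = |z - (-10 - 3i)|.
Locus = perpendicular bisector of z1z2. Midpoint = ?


Equal distances means the locus is the perpendicular bisector of z1 and z2.
Midpoint = ((-9+(-10))/2, (-4+(-3))/2) = (-9.5000, -3.5000)

Perpendicular bisector through (-9.5000, -3.5000)


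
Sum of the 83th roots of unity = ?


The sum of all 83th roots of unity is 0.
Geometric series: (1 - w^83)/(1 - w) = (1-1)/(1-w) = 0 since w^83 = 1, w ≠ 1.
Alternatively: coefficient of z^82 in z^83 - 1 is 0.

0


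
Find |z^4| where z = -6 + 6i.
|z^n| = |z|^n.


|z| = sqrt(36+36) = sqrt(72) = 8.4853
|z^4| = |z|^4 = (sqrt(72))^4 = 72^2 = 5184

|z^4| = 5184


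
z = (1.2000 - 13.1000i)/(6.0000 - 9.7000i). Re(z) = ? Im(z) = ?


Multiply by conjugate: (1.2000 - 13.1000i)(6.0000 + 9.7000i) / (6^2 + (-9.7)^2)
Numerator real = 1.2*6 - (13.1)*(-9.7) = 134.27
Numerator imag = -13.1*6 - 1.2*(-9.7) = -66.96
Denominator = 130.09
Re(z) = 134.27/130.09 = 1.0321
Im(z) = -66.96/130.09 = -0.5147

Re(z) = 1.0321, Im(z) = -0.5147


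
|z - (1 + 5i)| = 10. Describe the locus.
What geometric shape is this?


|z - z0| = r is a circle with center z0 and radius r.
Center = (1, 5), radius = 10

Circle with center (1, 5) and radius 10


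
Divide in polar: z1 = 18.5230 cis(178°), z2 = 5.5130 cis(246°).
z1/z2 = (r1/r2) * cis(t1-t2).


r = 18.5230 / 5.5130 = 3.3599
theta = 178° - 246° = -68° = 292° (mod 360)

3.3599 cis(292°)


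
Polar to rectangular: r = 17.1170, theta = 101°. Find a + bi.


a = 17.1170*cos(101°) = 17.1170*(-0.19081) = -3.2661
b = 17.1170*sin(101°) = 17.1170*0.981627 = 16.8025

-3.2661 + 16.8025i


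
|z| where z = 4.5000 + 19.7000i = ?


|z| = sqrt(4.5^2 + 19.7^2) = sqrt(20.25 + 388.09) = sqrt(408.34) = 20.2074

|z| = 20.2074


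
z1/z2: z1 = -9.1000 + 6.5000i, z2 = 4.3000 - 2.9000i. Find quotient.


Conjugate of z2 = 4.3000 + 2.9000i
Numerator: (-9.1000 + 6.5000i)(4.3000 + 2.9000i) = -57.9800 + 1.5600i
Denominator: 4.3^2 + (-2.9)^2 = 26.9
Result = (-57.9800 + 1.5600i)/26.9

-2.1554 + 0.0580i


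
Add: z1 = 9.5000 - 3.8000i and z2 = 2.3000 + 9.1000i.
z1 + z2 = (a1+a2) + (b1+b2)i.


Real: 9.5 + 2.3 = 11.8
Imag: -3.8 + 9.1 = 5.3

11.8000 + 5.3000i


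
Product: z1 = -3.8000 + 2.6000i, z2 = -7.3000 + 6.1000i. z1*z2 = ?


Real = -3.8*(-7.3) - 2.6*6.1 = 27.74 - 15.86 = 11.88
Imag = -3.8*6.1 - (7.3)*2.6 = -23.18 - (18.98) = -42.16

11.8800 - 42.1600i


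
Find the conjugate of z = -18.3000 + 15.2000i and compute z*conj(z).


z_bar = -18.3000 - 15.2000i
z*z_bar = (-18.3)^2 + 15.2^2 = 334.89 + 231.04 = 565.93

z_bar = -18.3000 - 15.2000i, z*z_bar = 565.93


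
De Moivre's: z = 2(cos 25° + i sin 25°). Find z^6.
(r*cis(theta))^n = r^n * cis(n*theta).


r^6 = 2^6 = 64
n*theta = 6*25° = 150° = 150° (mod 360)
a = 64*cos(150°) = -55.4256
b = 64*sin(150°) = 32.0000

64 cis(150°) = -55.4256 + 32.0000i


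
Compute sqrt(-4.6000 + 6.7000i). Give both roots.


|z| = sqrt(21.16+44.89) = 8.1271
sqrt((|z|+a)/2) = sqrt((8.1271+(-4.6))/2) = sqrt(1.7636) = 1.3280
sqrt((|z|-a)/2) = sqrt((8.1271-(-4.6))/2) = sqrt(6.3636) = 2.5226

±(1.3280 + 2.5226i) i.e. 1.3280 + 2.5226i and -1.3280 - 2.5226i


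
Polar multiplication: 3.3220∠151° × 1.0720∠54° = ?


r = 3.3220 * 1.0720 = 3.5612
theta = 151° + 54° = 205° = 205° (mod 360)

3.5612 cis(205°)


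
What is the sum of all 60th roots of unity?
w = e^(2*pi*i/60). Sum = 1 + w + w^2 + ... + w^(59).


The sum of all 60th roots of unity is 0.
Geometric series: (1 - w^60)/(1 - w) = (1-1)/(1-w) = 0 since w^60 = 1, w ≠ 1.
Alternatively: coefficient of z^59 in z^60 - 1 is 0.

0


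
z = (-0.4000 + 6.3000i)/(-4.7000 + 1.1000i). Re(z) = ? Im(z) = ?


Multiply by conjugate: (-0.4000 + 6.3000i)(-4.7000 - 1.1000i) / ((-4.7)^2 + 1.1^2)
Numerator real = -0.4*(-4.7) + 6.3*1.1 = 8.81
Numerator imag = 6.3*(-4.7) - (-0.4)*1.1 = -29.17
Denominator = 23.3
Re(z) = 8.81/23.3 = 0.3781
Im(z) = -29.17/23.3 = -1.2519

Re(z) = 0.3781, Im(z) = -1.2519


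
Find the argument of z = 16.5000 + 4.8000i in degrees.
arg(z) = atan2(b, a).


Re = 16.5, Im = 4.8
arg = atan2(4.8, 16.5) = 16.2202 degrees

arg(z) = 16.2202 degrees


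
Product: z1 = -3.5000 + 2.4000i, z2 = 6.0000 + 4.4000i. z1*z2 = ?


Real = -3.5*6 - 2.4*4.4 = -21 - 10.56 = -31.56
Imag = -3.5*4.4 + 6*2.4 = -15.4 + 14.4 = -1

-31.5600 - 1.0000i


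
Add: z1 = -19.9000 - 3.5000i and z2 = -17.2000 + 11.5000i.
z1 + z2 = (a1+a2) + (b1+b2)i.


Real: -19.9 - 17.2 = -37.1
Imag: -3.5 + 11.5 = 8

-37.1000 + 8.0000i


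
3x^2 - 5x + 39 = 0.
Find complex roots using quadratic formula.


disc = (-5)^2 - 4*3*39 = 25 - 468 = -443
sqrt(|disc|) = sqrt(443) = 21.0476
Real part = 5/(2*3) = 0.8333
Imag part = 21.0476/(2*3) = 3.5079

0.8333 ± 3.5079i


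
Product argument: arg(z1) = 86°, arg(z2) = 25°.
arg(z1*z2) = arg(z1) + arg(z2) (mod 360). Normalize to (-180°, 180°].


arg(z1*z2) = 86° + 25° = 111°
Normalized to (-180°, 180°]: 111°

111°


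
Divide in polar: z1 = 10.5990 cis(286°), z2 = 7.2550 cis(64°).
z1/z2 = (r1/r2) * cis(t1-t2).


r = 10.5990 / 7.2550 = 1.4609
theta = 286° - 64° = 222° = 222° (mod 360)

1.4609 cis(222°)


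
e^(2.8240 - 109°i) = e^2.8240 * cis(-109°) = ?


e^2.8240 = 16.8441
cos(-109°) = -0.32557
sin(-109°) = -0.94552
Real = 16.8441*(-0.32557) = -5.4839
Imag = 16.8441*(-0.94552) = -15.9264

-5.4839 - 15.9264i


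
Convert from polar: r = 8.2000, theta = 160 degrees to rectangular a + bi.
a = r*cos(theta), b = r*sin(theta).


a = 8.2000*cos(160°) = 8.2000*(-0.9397) = -7.7055
b = 8.2000*sin(160°) = 8.2000*0.34202 = 2.8046

-7.7055 + 2.8046i


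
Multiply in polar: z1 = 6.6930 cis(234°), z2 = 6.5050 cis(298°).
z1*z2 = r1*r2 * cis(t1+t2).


r = 6.6930 * 6.5050 = 43.5380
theta = 234° + 298° = 532° = 172° (mod 360)

43.5380 cis(172°)


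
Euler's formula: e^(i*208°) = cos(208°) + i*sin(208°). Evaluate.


cos(208°) = -0.8829
sin(208°) = -0.4695

e^(i*208°) = -0.8829 - 0.4695i


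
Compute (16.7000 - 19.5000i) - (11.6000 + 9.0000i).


Real: 16.7 - 11.6 = 5.1
Imag: -19.5 - 9 = -28.5

5.1000 - 28.5000i


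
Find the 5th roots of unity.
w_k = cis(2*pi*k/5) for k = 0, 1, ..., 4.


The 5th roots of unity are cis(360k/5°) for k=0..4
Angle step = 360/5 = 72°
Primitive root: cis(72°)
Primitive root = 0.3090 + 0.9511i

5 roots at angles: 0°, 72°, 144°, 216°, 288°


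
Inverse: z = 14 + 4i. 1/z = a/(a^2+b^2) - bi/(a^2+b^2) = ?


|z|^2 = 196+16 = 212
1/z = (14 - 4i)/212

1/z = 0.0660 - 0.0189i


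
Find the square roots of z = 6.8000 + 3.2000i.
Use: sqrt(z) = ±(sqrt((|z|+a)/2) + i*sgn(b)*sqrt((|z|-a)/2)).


|z| = sqrt(46.24+10.24) = 7.5153
sqrt((|z|+a)/2) = sqrt((7.5153+6.8)/2) = sqrt(7.1577) = 2.6754
sqrt((|z|-a)/2) = sqrt((7.5153-6.8)/2) = sqrt(0.3577) = 0.5980

±(2.6754 + 0.5980i) i.e. 2.6754 + 0.5980i and -2.6754 - 0.5980i


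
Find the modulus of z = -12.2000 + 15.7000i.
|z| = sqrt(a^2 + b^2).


|z| = sqrt((-12.2)^2 + 15.7^2) = sqrt(148.84 + 246.49) = sqrt(395.33) = 19.8829

|z| = 19.8829


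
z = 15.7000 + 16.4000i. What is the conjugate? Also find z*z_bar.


z_bar = 15.7000 - 16.4000i
z*z_bar = 15.7^2 + 16.4^2 = 246.49 + 268.96 = 515.45

z_bar = 15.7000 - 16.4000i, z*z_bar = 515.45


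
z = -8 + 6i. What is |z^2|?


|z| = sqrt(64+36) = sqrt(100) = 10
|z^2| = |z|^2 = 10^2 = 100

|z^2| = 100


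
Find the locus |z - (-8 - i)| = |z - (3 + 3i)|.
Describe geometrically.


Equal distances means the locus is the perpendicular bisector of z1 and z2.
Midpoint = ((-8+3)/2, (-1+3)/2) = (-2.5000, 1.0000)

Perpendicular bisector through (-2.5000, 1.0000)


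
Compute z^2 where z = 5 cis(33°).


r^2 = 5^2 = 25
n*theta = 2*33° = 66° = 66° (mod 360)
a = 25*cos(66°) = 10.1684
b = 25*sin(66°) = 22.8386

25 cis(66°) = 10.1684 + 22.8386i


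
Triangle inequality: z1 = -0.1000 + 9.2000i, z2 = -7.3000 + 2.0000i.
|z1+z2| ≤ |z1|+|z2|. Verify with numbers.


|z1| = sqrt((-0.1)^2 + 9.2^2) = sqrt(84.65) = 9.2005
|z2| = sqrt((-7.3)^2 + 2^2) = sqrt(57.29) = 7.5690
z1+z2 = -7.4000 + 11.2000i
|z1+z2| = sqrt(180.2) = 13.4239
|z1|+|z2| = 9.2005 + 7.5690 = 16.7695

|z1+z2| = 13.4239 ≤ |z1|+|z2| = 16.7695 (verified)


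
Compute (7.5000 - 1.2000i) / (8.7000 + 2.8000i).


Conjugate of z2 = 8.7000 - 2.8000i
Numerator: (7.5000 - 1.2000i)(8.7000 - 2.8000i) = 61.8900 - 31.4400i
Denominator: 8.7^2 + 2.8^2 = 83.53
Result = (61.8900 - 31.4400i)/83.53

0.7409 - 0.3764i


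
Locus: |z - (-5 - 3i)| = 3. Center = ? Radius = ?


|z - z0| = r is a circle with center z0 and radius r.
Center = (-5, -3), radius = 3

Circle with center (-5, -3) and radius 3


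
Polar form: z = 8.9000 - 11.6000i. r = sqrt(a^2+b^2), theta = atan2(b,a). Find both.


r = sqrt(79.21+134.56) = sqrt(213.77) = 14.6209
theta = atan2(-11.6, 8.9) = -52.5031 degrees

r = 14.6209, theta = -52.5031 degrees


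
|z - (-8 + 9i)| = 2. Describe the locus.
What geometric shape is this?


|z - z0| = r is a circle with center z0 and radius r.
Center = (-8, 9), radius = 2

Circle with center (-8, 9) and radius 2


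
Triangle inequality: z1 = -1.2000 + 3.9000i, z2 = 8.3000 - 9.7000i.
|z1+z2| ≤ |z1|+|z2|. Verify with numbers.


|z1| = sqrt((-1.2)^2 + 3.9^2) = sqrt(16.65) = 4.0804
|z2| = sqrt(8.3^2 + (-9.7)^2) = sqrt(162.98) = 12.7664
z1+z2 = 7.1000 - 5.8000i
|z1+z2| = sqrt(84.05) = 9.1679
|z1|+|z2| = 4.0804 + 12.7664 = 16.8468

|z1+z2| = 9.1679 ≤ |z1|+|z2| = 16.8468 (verified)


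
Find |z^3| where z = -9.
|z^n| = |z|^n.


|z| = sqrt(81+0) = sqrt(81) = 9
|z^3| = |z|^3 = 9^3 = 729

|z^3| = 729


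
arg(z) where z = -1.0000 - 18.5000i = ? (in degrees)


Re = -1, Im = -18.5
arg = atan2(-18.5, -1) = -93.0941 degrees

arg(z) = -93.0941 degrees


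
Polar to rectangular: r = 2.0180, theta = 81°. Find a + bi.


a = 2.0180*cos(81°) = 2.0180*0.15643 = 0.3157
b = 2.0180*sin(81°) = 2.0180*0.9877 = 1.9932

0.3157 + 1.9932i


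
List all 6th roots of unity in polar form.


The 6th roots of unity are cis(360k/6°) for k=0..5
Angle step = 360/6 = 60°
Primitive root: cis(60°)
Primitive root = 0.5000 + 0.8660i

6 roots at angles: 0°, 60°, 120°, 180°, 240°, 300°


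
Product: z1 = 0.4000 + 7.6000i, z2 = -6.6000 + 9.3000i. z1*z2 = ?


Real = 0.4*(-6.6) - 7.6*9.3 = -2.64 - 70.68 = -73.32
Imag = 0.4*9.3 - (6.6)*7.6 = 3.72 - (50.16) = -46.44

-73.3200 - 46.4400i


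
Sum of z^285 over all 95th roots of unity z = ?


The roots are w_k = w^k with w = e^(2*pi*i/95), and (w^k)^285 = (w^285)^k.
So S = 1 + u + u^2 + ... + u^(94) with u = w^285.
285 = 3*95 + 0, so 285 is a multiple of 95 and u = (w^95)^3 = 1.
Every one of the 95 terms equals 1: S = 95

S = 95


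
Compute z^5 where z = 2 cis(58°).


r^5 = 2^5 = 32
n*theta = 5*58° = 290° = 290° (mod 360)
a = 32*cos(290°) = 10.9446
b = 32*sin(290°) = -30.0702

32 cis(290°) = 10.9446 - 30.0702i


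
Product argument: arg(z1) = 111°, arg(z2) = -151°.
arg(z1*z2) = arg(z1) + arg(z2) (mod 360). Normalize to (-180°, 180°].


arg(z1*z2) = 111° - 151° = -40°
Normalized to (-180°, 180°]: -40°

-40°


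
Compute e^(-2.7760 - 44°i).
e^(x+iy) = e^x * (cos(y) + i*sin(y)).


e^-2.7760 = 0.0623
cos(-44°) = 0.7193
sin(-44°) = -0.6947
Real = 0.0623*0.7193 = 0.0448
Imag = 0.0623*(-0.6947) = -0.0433

0.0448 - 0.0433i


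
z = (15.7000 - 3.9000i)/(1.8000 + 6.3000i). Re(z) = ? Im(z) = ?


Multiply by conjugate: (15.7000 - 3.9000i)(1.8000 - 6.3000i) / (1.8^2 + 6.3^2)
Numerator real = 15.7*1.8 - (3.9)*6.3 = 3.69
Numerator imag = -3.9*1.8 - 15.7*6.3 = -105.93
Denominator = 42.93
Re(z) = 3.69/42.93 = 0.0860
Im(z) = -105.93/42.93 = -2.4675

Re(z) = 0.0860, Im(z) = -2.4675


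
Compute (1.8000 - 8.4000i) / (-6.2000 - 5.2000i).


Conjugate of z2 = -6.2000 + 5.2000i
Numerator: (1.8000 - 8.4000i)(-6.2000 + 5.2000i) = 32.5200 + 61.4400i
Denominator: (-6.2)^2 + (-5.2)^2 = 65.48
Result = (32.5200 + 61.4400i)/65.48

0.4966 + 0.9383i


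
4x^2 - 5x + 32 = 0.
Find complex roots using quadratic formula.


disc = (-5)^2 - 4*4*32 = 25 - 512 = -487
sqrt(|disc|) = sqrt(487) = 22.0681
Real part = 5/(2*4) = 0.6250
Imag part = 22.0681/(2*4) = 2.7585

0.6250 ± 2.7585i


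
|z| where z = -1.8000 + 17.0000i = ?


|z| = sqrt((-1.8)^2 + 17^2) = sqrt(3.24 + 289) = sqrt(292.24) = 17.0950

|z| = 17.0950


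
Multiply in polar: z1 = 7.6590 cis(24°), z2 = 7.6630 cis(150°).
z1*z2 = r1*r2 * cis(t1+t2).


r = 7.6590 * 7.6630 = 58.6909
theta = 24° + 150° = 174° = 174° (mod 360)

58.6909 cis(174°)


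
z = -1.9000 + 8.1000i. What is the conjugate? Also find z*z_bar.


z_bar = -1.9000 - 8.1000i
z*z_bar = (-1.9)^2 + 8.1^2 = 3.61 + 65.61 = 69.22

z_bar = -1.9000 - 8.1000i, z*z_bar = 69.22


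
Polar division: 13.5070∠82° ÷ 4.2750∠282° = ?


r = 13.5070 / 4.2750 = 3.1595
theta = 82° - 282° = -200° = 160° (mod 360)

3.1595 cis(160°)


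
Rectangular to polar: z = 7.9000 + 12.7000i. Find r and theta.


r = sqrt(62.41+161.29) = sqrt(223.7) = 14.9566
theta = atan2(12.7, 7.9) = 58.1164 degrees

r = 14.9566, theta = 58.1164 degrees


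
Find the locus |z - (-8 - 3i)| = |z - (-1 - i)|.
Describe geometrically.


Equal distances means the locus is the perpendicular bisector of z1 and z2.
Midpoint = ((-8+(-1))/2, (-3+(-1))/2) = (-4.5000, -2.0000)

Perpendicular bisector through (-4.5000, -2.0000)


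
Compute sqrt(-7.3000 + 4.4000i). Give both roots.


|z| = sqrt(53.29+19.36) = 8.5235
sqrt((|z|+a)/2) = sqrt((8.5235+(-7.3))/2) = sqrt(0.6117) = 0.7821
sqrt((|z|-a)/2) = sqrt((8.5235-(-7.3))/2) = sqrt(7.9117) = 2.8128

±(0.7821 + 2.8128i) i.e. 0.7821 + 2.8128i and -0.7821 - 2.8128i


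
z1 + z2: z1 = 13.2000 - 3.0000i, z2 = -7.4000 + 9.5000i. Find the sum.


Real: 13.2 - 7.4 = 5.8
Imag: -3 + 9.5 = 6.5

5.8000 + 6.5000i


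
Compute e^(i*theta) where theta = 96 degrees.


cos(96°) = -0.1045
sin(96°) = 0.9945

e^(i*96°) = -0.1045 + 0.9945i


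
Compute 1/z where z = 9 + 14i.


|z|^2 = 81+196 = 277
1/z = (9 - 14i)/277

1/z = 0.0325 - 0.0505i


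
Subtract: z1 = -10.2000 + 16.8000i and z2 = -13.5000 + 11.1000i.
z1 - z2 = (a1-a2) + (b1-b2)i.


Real: -10.2 + 13.5 = 3.3
Imag: 16.8 - 11.1 = 5.7

3.3000 + 5.7000i


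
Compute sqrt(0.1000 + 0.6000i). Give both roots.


|z| = sqrt(0.01+0.36) = 0.6083
sqrt((|z|+a)/2) = sqrt((0.6083+0.1)/2) = sqrt(0.3541) = 0.5951
sqrt((|z|-a)/2) = sqrt((0.6083-0.1)/2) = sqrt(0.2541) = 0.5041

±(0.5951 + 0.5041i) i.e. 0.5951 + 0.5041i and -0.5951 - 0.5041i
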